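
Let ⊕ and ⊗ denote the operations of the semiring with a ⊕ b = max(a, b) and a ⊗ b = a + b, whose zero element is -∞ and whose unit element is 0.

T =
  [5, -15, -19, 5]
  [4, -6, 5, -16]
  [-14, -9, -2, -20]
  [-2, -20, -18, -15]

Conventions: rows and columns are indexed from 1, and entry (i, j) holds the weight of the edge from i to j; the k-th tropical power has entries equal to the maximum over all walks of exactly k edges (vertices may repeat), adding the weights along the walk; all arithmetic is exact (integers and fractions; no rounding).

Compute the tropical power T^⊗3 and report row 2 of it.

T^⊗2:
  [10, -10, -10, 10]
  [9, -4, 3, 9]
  [-5, -11, -4, -9]
  [3, -17, -15, 3]
T^⊗3:
  [15, -5, -5, 15]
  [14, -6, 1, 14]
  [0, -13, -6, 0]
  [8, -12, -12, 8]
Answer: row 2 of T^⊗3 = [14, -6, 1, 14]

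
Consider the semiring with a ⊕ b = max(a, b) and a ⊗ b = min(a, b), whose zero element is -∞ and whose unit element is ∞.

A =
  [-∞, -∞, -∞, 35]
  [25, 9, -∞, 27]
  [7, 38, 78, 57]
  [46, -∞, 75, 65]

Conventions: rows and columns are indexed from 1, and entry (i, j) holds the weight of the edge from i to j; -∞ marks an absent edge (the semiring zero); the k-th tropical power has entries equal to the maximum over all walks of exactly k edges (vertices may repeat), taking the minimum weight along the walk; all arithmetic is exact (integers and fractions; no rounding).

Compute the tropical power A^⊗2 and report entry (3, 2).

A^⊗2:
  [35, -∞, 35, 35]
  [27, 9, 27, 27]
  [46, 38, 78, 57]
  [46, 38, 75, 65]
Key observation: the optimum is the walk 3->3->2, with weight 78 min 38 = 38.
Optimal value attained by: walk 3->3->2.
Answer: (A^⊗2)[3][2] = 38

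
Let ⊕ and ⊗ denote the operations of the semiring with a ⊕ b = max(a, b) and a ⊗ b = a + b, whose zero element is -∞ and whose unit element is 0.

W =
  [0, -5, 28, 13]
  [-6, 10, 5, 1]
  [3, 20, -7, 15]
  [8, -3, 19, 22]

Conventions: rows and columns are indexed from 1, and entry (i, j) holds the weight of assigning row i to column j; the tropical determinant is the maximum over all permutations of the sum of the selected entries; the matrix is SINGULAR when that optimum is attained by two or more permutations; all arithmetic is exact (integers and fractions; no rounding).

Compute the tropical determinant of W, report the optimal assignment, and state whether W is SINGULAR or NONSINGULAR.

σ = (1, 2, 3, 4): 0 + 10 + (-7) + 22 = 25
σ = (1, 2, 4, 3): 0 + 10 + 15 + 19 = 44
σ = (1, 3, 2, 4): 0 + 5 + 20 + 22 = 47
σ = (1, 3, 4, 2): 0 + 5 + 15 + (-3) = 17
σ = (1, 4, 2, 3): 0 + 1 + 20 + 19 = 40
σ = (1, 4, 3, 2): 0 + 1 + (-7) + (-3) = -9
σ = (2, 1, 3, 4): (-5) + (-6) + (-7) + 22 = 4
σ = (2, 1, 4, 3): (-5) + (-6) + 15 + 19 = 23
σ = (2, 3, 1, 4): (-5) + 5 + 3 + 22 = 25
σ = (2, 3, 4, 1): (-5) + 5 + 15 + 8 = 23
σ = (2, 4, 1, 3): (-5) + 1 + 3 + 19 = 18
σ = (2, 4, 3, 1): (-5) + 1 + (-7) + 8 = -3
σ = (3, 1, 2, 4): 28 + (-6) + 20 + 22 = 64
σ = (3, 1, 4, 2): 28 + (-6) + 15 + (-3) = 34
σ = (3, 2, 1, 4): 28 + 10 + 3 + 22 = 63
σ = (3, 2, 4, 1): 28 + 10 + 15 + 8 = 61
σ = (3, 4, 1, 2): 28 + 1 + 3 + (-3) = 29
σ = (3, 4, 2, 1): 28 + 1 + 20 + 8 = 57
σ = (4, 1, 2, 3): 13 + (-6) + 20 + 19 = 46
σ = (4, 1, 3, 2): 13 + (-6) + (-7) + (-3) = -3
σ = (4, 2, 1, 3): 13 + 10 + 3 + 19 = 45
σ = (4, 2, 3, 1): 13 + 10 + (-7) + 8 = 24
σ = (4, 3, 1, 2): 13 + 5 + 3 + (-3) = 18
σ = (4, 3, 2, 1): 13 + 5 + 20 + 8 = 46
Optimal value attained by: σ = (3, 1, 2, 4).
Answer: det⊕(W) = 64; verdict: NONSINGULAR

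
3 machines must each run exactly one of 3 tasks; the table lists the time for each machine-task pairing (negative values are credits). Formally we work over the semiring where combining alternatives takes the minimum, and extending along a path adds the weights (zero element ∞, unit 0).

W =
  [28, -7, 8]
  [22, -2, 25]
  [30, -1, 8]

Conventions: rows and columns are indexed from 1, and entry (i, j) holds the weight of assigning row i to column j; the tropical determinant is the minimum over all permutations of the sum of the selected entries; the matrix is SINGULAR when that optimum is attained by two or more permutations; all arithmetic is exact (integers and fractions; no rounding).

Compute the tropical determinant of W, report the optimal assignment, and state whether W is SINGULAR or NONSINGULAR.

σ = (1, 2, 3): 28 + (-2) + 8 = 34
σ = (1, 3, 2): 28 + 25 + (-1) = 52
σ = (2, 1, 3): (-7) + 22 + 8 = 23
σ = (2, 3, 1): (-7) + 25 + 30 = 48
σ = (3, 1, 2): 8 + 22 + (-1) = 29
σ = (3, 2, 1): 8 + (-2) + 30 = 36
Optimal value attained by: σ = (2, 1, 3).
Answer: det⊕(W) = 23; verdict: NONSINGULAR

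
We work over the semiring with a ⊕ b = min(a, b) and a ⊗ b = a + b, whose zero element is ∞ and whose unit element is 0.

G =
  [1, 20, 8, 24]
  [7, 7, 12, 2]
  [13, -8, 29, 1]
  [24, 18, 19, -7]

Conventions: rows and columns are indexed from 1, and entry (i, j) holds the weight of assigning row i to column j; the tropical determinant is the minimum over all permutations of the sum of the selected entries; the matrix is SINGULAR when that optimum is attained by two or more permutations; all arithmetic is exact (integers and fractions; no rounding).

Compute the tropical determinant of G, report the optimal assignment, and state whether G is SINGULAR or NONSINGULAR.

σ = (1, 2, 3, 4): 1 + 7 + 29 + (-7) = 30
σ = (1, 2, 4, 3): 1 + 7 + 1 + 19 = 28
σ = (1, 3, 2, 4): 1 + 12 + (-8) + (-7) = -2
σ = (1, 3, 4, 2): 1 + 12 + 1 + 18 = 32
σ = (1, 4, 2, 3): 1 + 2 + (-8) + 19 = 14
σ = (1, 4, 3, 2): 1 + 2 + 29 + 18 = 50
σ = (2, 1, 3, 4): 20 + 7 + 29 + (-7) = 49
σ = (2, 1, 4, 3): 20 + 7 + 1 + 19 = 47
σ = (2, 3, 1, 4): 20 + 12 + 13 + (-7) = 38
σ = (2, 3, 4, 1): 20 + 12 + 1 + 24 = 57
σ = (2, 4, 1, 3): 20 + 2 + 13 + 19 = 54
σ = (2, 4, 3, 1): 20 + 2 + 29 + 24 = 75
σ = (3, 1, 2, 4): 8 + 7 + (-8) + (-7) = 0
σ = (3, 1, 4, 2): 8 + 7 + 1 + 18 = 34
σ = (3, 2, 1, 4): 8 + 7 + 13 + (-7) = 21
σ = (3, 2, 4, 1): 8 + 7 + 1 + 24 = 40
σ = (3, 4, 1, 2): 8 + 2 + 13 + 18 = 41
σ = (3, 4, 2, 1): 8 + 2 + (-8) + 24 = 26
σ = (4, 1, 2, 3): 24 + 7 + (-8) + 19 = 42
σ = (4, 1, 3, 2): 24 + 7 + 29 + 18 = 78
σ = (4, 2, 1, 3): 24 + 7 + 13 + 19 = 63
σ = (4, 2, 3, 1): 24 + 7 + 29 + 24 = 84
σ = (4, 3, 1, 2): 24 + 12 + 13 + 18 = 67
σ = (4, 3, 2, 1): 24 + 12 + (-8) + 24 = 52
Optimal value attained by: σ = (1, 3, 2, 4).
Answer: det⊕(G) = -2; verdict: NONSINGULAR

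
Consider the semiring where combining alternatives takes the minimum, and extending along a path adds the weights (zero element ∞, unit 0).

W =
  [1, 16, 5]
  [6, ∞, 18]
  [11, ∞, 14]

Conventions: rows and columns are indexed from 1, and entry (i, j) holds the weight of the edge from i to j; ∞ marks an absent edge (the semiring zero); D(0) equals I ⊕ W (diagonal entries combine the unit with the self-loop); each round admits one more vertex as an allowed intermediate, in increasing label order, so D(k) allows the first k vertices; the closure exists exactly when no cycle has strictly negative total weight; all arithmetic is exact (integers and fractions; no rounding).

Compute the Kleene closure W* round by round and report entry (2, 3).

D(0):
  [0, 16, 5]
  [6, 0, 18]
  [11, ∞, 0]
D(1):
  [0, 16, 5]
  [6, 0, 11]
  [11, 27, 0]
D(2):
  [0, 16, 5]
  [6, 0, 11]
  [11, 27, 0]
D(3):
  [0, 16, 5]
  [6, 0, 11]
  [11, 27, 0]
Answer: W*[2][3] = 11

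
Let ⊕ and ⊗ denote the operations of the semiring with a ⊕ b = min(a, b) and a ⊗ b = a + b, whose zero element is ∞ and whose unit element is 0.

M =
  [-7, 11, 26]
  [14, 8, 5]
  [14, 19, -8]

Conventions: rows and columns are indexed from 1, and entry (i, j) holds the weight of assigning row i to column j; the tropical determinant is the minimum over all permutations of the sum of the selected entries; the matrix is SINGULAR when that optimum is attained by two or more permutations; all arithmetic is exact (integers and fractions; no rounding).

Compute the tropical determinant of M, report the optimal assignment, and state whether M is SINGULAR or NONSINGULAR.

σ = (1, 2, 3): (-7) + 8 + (-8) = -7
σ = (1, 3, 2): (-7) + 5 + 19 = 17
σ = (2, 1, 3): 11 + 14 + (-8) = 17
σ = (2, 3, 1): 11 + 5 + 14 = 30
σ = (3, 1, 2): 26 + 14 + 19 = 59
σ = (3, 2, 1): 26 + 8 + 14 = 48
Optimal value attained by: σ = (1, 2, 3).
Answer: det⊕(M) = -7; verdict: NONSINGULAR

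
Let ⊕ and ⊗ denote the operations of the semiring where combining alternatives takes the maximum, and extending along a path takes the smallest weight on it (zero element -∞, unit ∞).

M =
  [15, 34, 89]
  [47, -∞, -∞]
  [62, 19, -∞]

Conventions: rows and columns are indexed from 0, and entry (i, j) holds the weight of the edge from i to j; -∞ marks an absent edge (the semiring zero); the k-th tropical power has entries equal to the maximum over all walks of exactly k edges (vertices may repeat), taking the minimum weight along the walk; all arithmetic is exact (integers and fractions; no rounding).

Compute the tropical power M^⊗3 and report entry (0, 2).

M^⊗2:
  [62, 19, 15]
  [15, 34, 47]
  [19, 34, 62]
M^⊗3:
  [19, 34, 62]
  [47, 19, 15]
  [62, 19, 19]
Key observation: the optimum is the walk 0->2->0->2, with weight 89 min 62 min 89 = 62.
Optimal value attained by: walk 0->2->0->2.
Answer: (M^⊗3)[0][2] = 62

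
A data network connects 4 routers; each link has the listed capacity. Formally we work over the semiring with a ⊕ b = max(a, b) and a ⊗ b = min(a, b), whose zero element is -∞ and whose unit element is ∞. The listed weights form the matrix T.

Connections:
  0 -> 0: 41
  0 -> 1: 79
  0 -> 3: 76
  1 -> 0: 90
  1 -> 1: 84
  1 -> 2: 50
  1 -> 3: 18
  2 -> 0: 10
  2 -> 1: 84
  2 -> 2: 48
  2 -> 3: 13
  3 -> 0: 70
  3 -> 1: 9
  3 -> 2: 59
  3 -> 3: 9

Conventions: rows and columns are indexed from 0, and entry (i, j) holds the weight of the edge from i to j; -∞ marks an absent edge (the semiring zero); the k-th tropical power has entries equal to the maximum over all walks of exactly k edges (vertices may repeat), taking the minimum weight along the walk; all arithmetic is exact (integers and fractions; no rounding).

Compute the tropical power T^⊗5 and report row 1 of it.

T^⊗2:
  [79, 79, 59, 41]
  [84, 84, 50, 76]
  [84, 84, 50, 18]
  [41, 70, 48, 70]
T^⊗3:
  [79, 79, 50, 76]
  [84, 84, 59, 76]
  [84, 84, 50, 76]
  [70, 70, 59, 41]
T^⊗4:
  [79, 79, 59, 76]
  [84, 84, 59, 76]
  [84, 84, 59, 76]
  [70, 70, 50, 70]
T^⊗5:
  [79, 79, 59, 76]
  [84, 84, 59, 76]
  [84, 84, 59, 76]
  [70, 70, 59, 70]
Answer: row 1 of T^⊗5 = [84, 84, 59, 76]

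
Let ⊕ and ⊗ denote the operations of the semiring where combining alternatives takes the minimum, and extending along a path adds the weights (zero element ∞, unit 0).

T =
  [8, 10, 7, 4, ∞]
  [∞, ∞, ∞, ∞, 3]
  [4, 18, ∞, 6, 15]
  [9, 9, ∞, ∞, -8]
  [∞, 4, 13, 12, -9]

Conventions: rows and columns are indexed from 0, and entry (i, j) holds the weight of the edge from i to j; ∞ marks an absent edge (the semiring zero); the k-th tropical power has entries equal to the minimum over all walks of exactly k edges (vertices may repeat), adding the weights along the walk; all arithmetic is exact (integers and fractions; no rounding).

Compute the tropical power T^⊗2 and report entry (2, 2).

T^⊗2:
  [11, 13, 15, 12, -4]
  [∞, 7, 16, 15, -6]
  [12, 14, 11, 8, -2]
  [17, -4, 5, 4, -17]
  [17, -5, 4, 3, -18]
Key observation: the optimum is the walk 2->0->2, with weight 4 + 7 = 11.
Optimal value attained by: walk 2->0->2.
Answer: (T^⊗2)[2][2] = 11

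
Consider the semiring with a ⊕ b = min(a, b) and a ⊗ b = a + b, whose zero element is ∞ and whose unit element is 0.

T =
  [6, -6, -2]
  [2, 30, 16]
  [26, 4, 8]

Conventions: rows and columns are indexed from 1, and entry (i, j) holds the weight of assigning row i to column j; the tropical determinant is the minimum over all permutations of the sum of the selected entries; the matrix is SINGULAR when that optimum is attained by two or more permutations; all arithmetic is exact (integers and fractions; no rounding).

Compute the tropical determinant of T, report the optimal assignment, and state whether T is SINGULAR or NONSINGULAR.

σ = (1, 2, 3): 6 + 30 + 8 = 44
σ = (1, 3, 2): 6 + 16 + 4 = 26
σ = (2, 1, 3): (-6) + 2 + 8 = 4
σ = (2, 3, 1): (-6) + 16 + 26 = 36
σ = (3, 1, 2): (-2) + 2 + 4 = 4
σ = (3, 2, 1): (-2) + 30 + 26 = 54
Optimal value attained by: σ = (2, 1, 3).
Answer: det⊕(T) = 4; verdict: SINGULAR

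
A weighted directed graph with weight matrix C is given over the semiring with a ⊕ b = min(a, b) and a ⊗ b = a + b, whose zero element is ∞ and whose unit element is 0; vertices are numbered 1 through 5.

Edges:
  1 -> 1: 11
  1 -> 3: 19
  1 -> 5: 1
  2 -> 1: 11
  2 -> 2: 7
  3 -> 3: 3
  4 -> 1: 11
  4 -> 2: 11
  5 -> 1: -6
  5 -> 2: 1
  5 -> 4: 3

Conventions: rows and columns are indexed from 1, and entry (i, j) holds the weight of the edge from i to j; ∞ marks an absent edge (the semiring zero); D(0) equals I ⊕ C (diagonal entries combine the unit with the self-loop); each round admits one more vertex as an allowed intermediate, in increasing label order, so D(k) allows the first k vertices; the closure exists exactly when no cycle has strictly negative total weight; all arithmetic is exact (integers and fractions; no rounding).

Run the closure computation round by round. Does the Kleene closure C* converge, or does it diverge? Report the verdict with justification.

D(0):
  [0, ∞, 19, ∞, 1]
  [11, 0, ∞, ∞, ∞]
  [∞, ∞, 0, ∞, ∞]
  [11, 11, ∞, 0, ∞]
  [-6, 1, ∞, 3, 0]
Detection: at round 1, diagonal entry (5, 5) turns strictly negative.
Key observation: the cycle 5->1->5 has total weight (-6) + 1, which is strictly negative.
Answer: DIVERGES — negative cycle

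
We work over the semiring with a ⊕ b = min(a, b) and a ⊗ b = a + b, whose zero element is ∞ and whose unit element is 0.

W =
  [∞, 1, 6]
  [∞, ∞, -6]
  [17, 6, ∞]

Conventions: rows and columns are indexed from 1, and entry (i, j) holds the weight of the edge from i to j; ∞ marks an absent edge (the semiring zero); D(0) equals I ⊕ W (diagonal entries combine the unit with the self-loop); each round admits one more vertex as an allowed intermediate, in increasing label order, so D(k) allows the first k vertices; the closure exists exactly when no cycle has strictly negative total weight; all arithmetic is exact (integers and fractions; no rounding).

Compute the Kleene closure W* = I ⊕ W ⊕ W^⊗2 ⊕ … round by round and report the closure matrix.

D(0):
  [0, 1, 6]
  [∞, 0, -6]
  [17, 6, 0]
D(1):
  [0, 1, 6]
  [∞, 0, -6]
  [17, 6, 0]
D(2):
  [0, 1, -5]
  [∞, 0, -6]
  [17, 6, 0]
D(3):
  [0, 1, -5]
  [11, 0, -6]
  [17, 6, 0]
Answer: W* = [[0, 1, -5], [11, 0, -6], [17, 6, 0]]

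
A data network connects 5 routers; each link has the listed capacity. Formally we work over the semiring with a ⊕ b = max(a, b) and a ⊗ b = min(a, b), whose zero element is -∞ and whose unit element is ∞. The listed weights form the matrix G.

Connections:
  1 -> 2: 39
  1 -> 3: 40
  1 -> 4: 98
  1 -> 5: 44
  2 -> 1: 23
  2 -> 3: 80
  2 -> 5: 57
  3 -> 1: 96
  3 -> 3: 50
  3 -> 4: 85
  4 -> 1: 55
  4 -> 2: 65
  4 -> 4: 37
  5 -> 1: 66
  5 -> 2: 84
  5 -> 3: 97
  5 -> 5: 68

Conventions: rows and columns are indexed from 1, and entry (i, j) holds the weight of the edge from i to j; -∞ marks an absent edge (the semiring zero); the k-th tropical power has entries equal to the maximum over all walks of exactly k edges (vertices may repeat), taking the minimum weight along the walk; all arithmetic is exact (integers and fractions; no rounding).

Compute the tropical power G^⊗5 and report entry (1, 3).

G^⊗2:
  [55, 65, 44, 40, 44]
  [80, 57, 57, 80, 57]
  [55, 65, 50, 96, 44]
  [37, 39, 65, 55, 57]
  [96, 68, 80, 85, 68]
G^⊗3:
  [44, 44, 65, 55, 57]
  [57, 65, 57, 80, 57]
  [55, 65, 65, 55, 57]
  [65, 57, 57, 65, 57]
  [80, 68, 68, 96, 68]
G^⊗4:
  [65, 57, 57, 65, 57]
  [57, 65, 65, 57, 57]
  [65, 57, 65, 65, 57]
  [57, 65, 57, 65, 57]
  [68, 68, 68, 80, 68]
G^⊗5:
  [57, 65, 57, 65, 57]
  [65, 57, 65, 65, 57]
  [65, 65, 57, 65, 57]
  [57, 65, 65, 57, 57]
  [68, 68, 68, 68, 68]
Key observation: the optimum is the walk 1->4->2->5->2->3, with weight 98 min 65 min 57 min 84 min 80 = 57.
Optimal value attained by: walk 1->4->2->5->2->3.
Answer: (G^⊗5)[1][3] = 57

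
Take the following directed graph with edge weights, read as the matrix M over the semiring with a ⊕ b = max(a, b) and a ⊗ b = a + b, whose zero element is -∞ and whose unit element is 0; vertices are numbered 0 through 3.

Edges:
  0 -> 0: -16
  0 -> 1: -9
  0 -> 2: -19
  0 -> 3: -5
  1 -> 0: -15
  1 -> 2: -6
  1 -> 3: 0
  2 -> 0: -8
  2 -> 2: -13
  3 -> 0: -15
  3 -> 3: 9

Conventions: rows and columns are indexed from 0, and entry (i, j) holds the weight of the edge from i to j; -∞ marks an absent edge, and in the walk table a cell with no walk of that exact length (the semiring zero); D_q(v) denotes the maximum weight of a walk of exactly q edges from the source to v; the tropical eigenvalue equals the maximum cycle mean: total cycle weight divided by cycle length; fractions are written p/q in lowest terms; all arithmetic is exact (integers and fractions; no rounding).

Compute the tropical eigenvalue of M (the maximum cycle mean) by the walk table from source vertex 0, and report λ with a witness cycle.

q=0: [0, -∞, -∞, -∞]
q=1: [-16, -9, -19, -5]
q=2: [-20, -25, -15, 4]
q=3: [-11, -29, -28, 13]
q=4: [-2, -20, -30, 22]
Optimal cycle mean attained by: cycle 3->3, total 9, length 1.
Answer: λ = 9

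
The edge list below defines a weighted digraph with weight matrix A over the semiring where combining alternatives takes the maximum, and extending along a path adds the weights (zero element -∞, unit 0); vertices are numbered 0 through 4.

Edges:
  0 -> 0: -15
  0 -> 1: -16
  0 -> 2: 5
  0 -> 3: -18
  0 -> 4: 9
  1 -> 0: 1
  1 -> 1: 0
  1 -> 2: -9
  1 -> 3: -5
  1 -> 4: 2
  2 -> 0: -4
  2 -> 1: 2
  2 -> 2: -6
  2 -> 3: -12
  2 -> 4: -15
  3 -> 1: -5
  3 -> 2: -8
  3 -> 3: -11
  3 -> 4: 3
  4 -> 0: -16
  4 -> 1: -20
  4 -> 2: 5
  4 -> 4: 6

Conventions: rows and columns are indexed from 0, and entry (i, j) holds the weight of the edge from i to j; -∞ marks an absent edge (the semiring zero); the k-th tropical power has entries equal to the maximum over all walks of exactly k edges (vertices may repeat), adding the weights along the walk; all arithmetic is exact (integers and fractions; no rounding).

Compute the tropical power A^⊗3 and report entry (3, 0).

A^⊗2:
  [1, 7, 14, -7, 15]
  [1, 0, 7, -5, 10]
  [3, 2, 1, -3, 5]
  [-4, -5, 8, -10, 9]
  [1, 7, 11, -7, 12]
A^⊗3:
  [10, 16, 20, 2, 21]
  [3, 9, 15, -5, 16]
  [3, 3, 10, -3, 12]
  [4, 10, 14, -4, 15]
  [8, 13, 17, 2, 18]
Key observation: the optimum is the walk 3->4->2->0, with weight 3 + 5 + (-4) = 4.
Optimal value attained by: walk 3->4->2->0.
Answer: (A^⊗3)[3][0] = 4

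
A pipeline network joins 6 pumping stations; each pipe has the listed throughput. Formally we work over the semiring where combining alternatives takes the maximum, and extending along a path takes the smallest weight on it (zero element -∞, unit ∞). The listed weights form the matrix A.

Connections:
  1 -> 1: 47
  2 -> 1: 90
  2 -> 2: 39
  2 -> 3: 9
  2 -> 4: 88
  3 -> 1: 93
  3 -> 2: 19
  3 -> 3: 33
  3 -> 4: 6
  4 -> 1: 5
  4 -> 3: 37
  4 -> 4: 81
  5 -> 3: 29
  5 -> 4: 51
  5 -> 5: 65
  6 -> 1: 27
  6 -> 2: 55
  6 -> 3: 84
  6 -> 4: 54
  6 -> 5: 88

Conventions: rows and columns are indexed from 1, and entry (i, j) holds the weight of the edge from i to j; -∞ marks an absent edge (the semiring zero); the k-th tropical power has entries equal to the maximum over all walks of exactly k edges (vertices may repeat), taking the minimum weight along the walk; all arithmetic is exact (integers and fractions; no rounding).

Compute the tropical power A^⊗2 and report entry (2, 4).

A^⊗2:
  [47, -∞, -∞, -∞, -∞, -∞]
  [47, 39, 37, 81, -∞, -∞]
  [47, 19, 33, 19, -∞, -∞]
  [37, 19, 37, 81, -∞, -∞]
  [29, 19, 37, 51, 65, -∞]
  [84, 39, 37, 55, 65, -∞]
Key observation: the optimum is the walk 2->4->4, with weight 88 min 81 = 81.
Optimal value attained by: walk 2->4->4.
Answer: (A^⊗2)[2][4] = 81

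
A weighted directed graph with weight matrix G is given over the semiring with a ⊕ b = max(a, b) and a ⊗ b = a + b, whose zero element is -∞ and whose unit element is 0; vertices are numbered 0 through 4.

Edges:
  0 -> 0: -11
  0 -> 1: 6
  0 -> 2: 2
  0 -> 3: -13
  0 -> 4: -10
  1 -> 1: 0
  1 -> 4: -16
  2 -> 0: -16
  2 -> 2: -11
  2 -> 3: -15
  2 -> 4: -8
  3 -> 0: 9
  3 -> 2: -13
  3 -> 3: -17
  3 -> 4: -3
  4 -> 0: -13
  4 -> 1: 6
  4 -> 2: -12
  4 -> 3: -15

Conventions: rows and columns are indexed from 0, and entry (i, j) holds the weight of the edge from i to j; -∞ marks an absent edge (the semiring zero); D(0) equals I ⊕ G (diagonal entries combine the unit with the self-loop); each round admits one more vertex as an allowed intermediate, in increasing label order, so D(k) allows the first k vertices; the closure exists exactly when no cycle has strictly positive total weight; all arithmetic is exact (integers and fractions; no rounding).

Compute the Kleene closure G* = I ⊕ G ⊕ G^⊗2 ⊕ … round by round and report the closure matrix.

D(0):
  [0, 6, 2, -13, -10]
  [-∞, 0, -∞, -∞, -16]
  [-16, -∞, 0, -15, -8]
  [9, -∞, -13, 0, -3]
  [-13, 6, -12, -15, 0]
D(1):
  [0, 6, 2, -13, -10]
  [-∞, 0, -∞, -∞, -16]
  [-16, -10, 0, -15, -8]
  [9, 15, 11, 0, -1]
  [-13, 6, -11, -15, 0]
D(2):
  [0, 6, 2, -13, -10]
  [-∞, 0, -∞, -∞, -16]
  [-16, -10, 0, -15, -8]
  [9, 15, 11, 0, -1]
  [-13, 6, -11, -15, 0]
D(3):
  [0, 6, 2, -13, -6]
  [-∞, 0, -∞, -∞, -16]
  [-16, -10, 0, -15, -8]
  [9, 15, 11, 0, 3]
  [-13, 6, -11, -15, 0]
D(4):
  [0, 6, 2, -13, -6]
  [-∞, 0, -∞, -∞, -16]
  [-6, 0, 0, -15, -8]
  [9, 15, 11, 0, 3]
  [-6, 6, -4, -15, 0]
D(5):
  [0, 6, 2, -13, -6]
  [-22, 0, -20, -31, -16]
  [-6, 0, 0, -15, -8]
  [9, 15, 11, 0, 3]
  [-6, 6, -4, -15, 0]
Answer: G* = [[0, 6, 2, -13, -6], [-22, 0, -20, -31, -16], [-6, 0, 0, -15, -8], [9, 15, 11, 0, 3], [-6, 6, -4, -15, 0]]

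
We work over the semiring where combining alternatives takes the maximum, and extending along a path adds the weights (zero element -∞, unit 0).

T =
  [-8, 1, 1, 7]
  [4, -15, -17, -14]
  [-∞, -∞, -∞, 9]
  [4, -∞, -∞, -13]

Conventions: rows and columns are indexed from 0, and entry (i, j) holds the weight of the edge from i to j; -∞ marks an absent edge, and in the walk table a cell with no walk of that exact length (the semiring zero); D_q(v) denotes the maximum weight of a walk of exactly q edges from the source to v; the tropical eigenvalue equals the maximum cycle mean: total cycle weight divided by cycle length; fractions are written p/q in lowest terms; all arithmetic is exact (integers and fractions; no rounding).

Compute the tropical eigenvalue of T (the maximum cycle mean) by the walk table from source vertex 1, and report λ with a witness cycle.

q=0: [-∞, 0, -∞, -∞]
q=1: [4, -15, -17, -14]
q=2: [-4, 5, 5, 11]
q=3: [15, -3, -3, 14]
q=4: [18, 16, 16, 22]
Optimal cycle mean attained by: cycle 0->3->0, total 7 + 4, length 2.
Answer: λ = 11/2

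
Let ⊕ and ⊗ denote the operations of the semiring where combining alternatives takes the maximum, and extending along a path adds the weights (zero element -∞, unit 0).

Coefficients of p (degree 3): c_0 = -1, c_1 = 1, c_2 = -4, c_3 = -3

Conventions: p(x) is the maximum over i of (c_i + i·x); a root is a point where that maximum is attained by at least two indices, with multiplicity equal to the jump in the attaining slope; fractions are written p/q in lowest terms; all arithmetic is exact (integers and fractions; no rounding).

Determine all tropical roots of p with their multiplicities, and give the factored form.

hull edge (i=0, c=-1) to (i=1, c=1): slope 2, span 1
hull edge (i=1, c=1) to (i=3, c=-3): slope -2, span 2
Factored form: p(x) = -3 ⊗ (x ⊕ (-2)) ⊗ (x ⊕ 2) ⊗ (x ⊕ 2)
Answer: roots = -2 (mult 1), 2 (mult 2)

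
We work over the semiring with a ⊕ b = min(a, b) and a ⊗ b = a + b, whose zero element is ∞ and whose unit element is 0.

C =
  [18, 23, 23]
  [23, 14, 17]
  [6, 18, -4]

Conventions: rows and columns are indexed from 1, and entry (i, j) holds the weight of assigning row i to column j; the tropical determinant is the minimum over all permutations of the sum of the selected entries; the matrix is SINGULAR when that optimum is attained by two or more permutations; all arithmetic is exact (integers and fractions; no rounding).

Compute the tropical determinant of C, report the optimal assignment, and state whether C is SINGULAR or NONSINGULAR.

σ = (1, 2, 3): 18 + 14 + (-4) = 28
σ = (1, 3, 2): 18 + 17 + 18 = 53
σ = (2, 1, 3): 23 + 23 + (-4) = 42
σ = (2, 3, 1): 23 + 17 + 6 = 46
σ = (3, 1, 2): 23 + 23 + 18 = 64
σ = (3, 2, 1): 23 + 14 + 6 = 43
Optimal value attained by: σ = (1, 2, 3).
Answer: det⊕(C) = 28; verdict: NONSINGULAR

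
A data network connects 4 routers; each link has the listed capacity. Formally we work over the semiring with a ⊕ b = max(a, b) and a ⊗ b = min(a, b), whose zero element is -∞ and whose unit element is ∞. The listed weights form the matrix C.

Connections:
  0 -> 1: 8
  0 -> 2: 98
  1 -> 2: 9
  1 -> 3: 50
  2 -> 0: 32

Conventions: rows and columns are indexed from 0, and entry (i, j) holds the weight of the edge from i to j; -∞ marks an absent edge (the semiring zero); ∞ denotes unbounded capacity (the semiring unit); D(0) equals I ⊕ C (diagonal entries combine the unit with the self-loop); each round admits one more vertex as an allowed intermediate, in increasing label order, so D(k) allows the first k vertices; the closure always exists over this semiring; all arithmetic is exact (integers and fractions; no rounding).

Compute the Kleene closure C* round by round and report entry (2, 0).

D(0):
  [∞, 8, 98, -∞]
  [-∞, ∞, 9, 50]
  [32, -∞, ∞, -∞]
  [-∞, -∞, -∞, ∞]
D(1):
  [∞, 8, 98, -∞]
  [-∞, ∞, 9, 50]
  [32, 8, ∞, -∞]
  [-∞, -∞, -∞, ∞]
D(2):
  [∞, 8, 98, 8]
  [-∞, ∞, 9, 50]
  [32, 8, ∞, 8]
  [-∞, -∞, -∞, ∞]
D(3):
  [∞, 8, 98, 8]
  [9, ∞, 9, 50]
  [32, 8, ∞, 8]
  [-∞, -∞, -∞, ∞]
D(4):
  [∞, 8, 98, 8]
  [9, ∞, 9, 50]
  [32, 8, ∞, 8]
  [-∞, -∞, -∞, ∞]
Answer: C*[2][0] = 32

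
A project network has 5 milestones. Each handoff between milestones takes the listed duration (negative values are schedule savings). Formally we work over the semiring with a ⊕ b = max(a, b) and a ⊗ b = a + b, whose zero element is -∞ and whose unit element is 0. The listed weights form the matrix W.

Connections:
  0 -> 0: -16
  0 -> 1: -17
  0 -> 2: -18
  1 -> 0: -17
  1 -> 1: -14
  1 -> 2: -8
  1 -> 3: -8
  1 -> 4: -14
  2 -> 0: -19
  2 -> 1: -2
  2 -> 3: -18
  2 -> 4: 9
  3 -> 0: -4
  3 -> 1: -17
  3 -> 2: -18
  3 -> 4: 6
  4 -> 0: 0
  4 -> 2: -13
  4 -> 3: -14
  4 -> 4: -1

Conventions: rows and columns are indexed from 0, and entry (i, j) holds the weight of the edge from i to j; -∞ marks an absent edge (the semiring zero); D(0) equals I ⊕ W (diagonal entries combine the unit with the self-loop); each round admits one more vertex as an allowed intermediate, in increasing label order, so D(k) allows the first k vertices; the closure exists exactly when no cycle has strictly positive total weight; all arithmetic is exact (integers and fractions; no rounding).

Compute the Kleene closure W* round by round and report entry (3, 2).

D(0):
  [0, -17, -18, -∞, -∞]
  [-17, 0, -8, -8, -14]
  [-19, -2, 0, -18, 9]
  [-4, -17, -18, 0, 6]
  [0, -∞, -13, -14, 0]
D(1):
  [0, -17, -18, -∞, -∞]
  [-17, 0, -8, -8, -14]
  [-19, -2, 0, -18, 9]
  [-4, -17, -18, 0, 6]
  [0, -17, -13, -14, 0]
D(2):
  [0, -17, -18, -25, -31]
  [-17, 0, -8, -8, -14]
  [-19, -2, 0, -10, 9]
  [-4, -17, -18, 0, 6]
  [0, -17, -13, -14, 0]
D(3):
  [0, -17, -18, -25, -9]
  [-17, 0, -8, -8, 1]
  [-19, -2, 0, -10, 9]
  [-4, -17, -18, 0, 6]
  [0, -15, -13, -14, 0]
D(4):
  [0, -17, -18, -25, -9]
  [-12, 0, -8, -8, 1]
  [-14, -2, 0, -10, 9]
  [-4, -17, -18, 0, 6]
  [0, -15, -13, -14, 0]
D(5):
  [0, -17, -18, -23, -9]
  [1, 0, -8, -8, 1]
  [9, -2, 0, -5, 9]
  [6, -9, -7, 0, 6]
  [0, -15, -13, -14, 0]
Answer: W*[3][2] = -7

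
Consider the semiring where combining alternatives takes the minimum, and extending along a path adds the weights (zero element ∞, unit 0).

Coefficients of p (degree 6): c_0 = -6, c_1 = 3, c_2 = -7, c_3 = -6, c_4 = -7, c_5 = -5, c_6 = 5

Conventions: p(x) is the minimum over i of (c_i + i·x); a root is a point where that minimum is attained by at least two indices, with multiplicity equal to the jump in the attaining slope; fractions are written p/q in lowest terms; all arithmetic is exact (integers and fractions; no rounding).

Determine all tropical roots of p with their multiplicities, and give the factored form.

hull edge (i=0, c=-6) to (i=2, c=-7): slope -1/2, span 2
hull edge (i=2, c=-7) to (i=4, c=-7): slope 0, span 2
hull edge (i=4, c=-7) to (i=5, c=-5): slope 2, span 1
hull edge (i=5, c=-5) to (i=6, c=5): slope 10, span 1
Factored form: p(x) = 5 ⊗ (x ⊕ (-10)) ⊗ (x ⊕ (-2)) ⊗ (x ⊕ 0) ⊗ (x ⊕ 0) ⊗ (x ⊕ 1/2) ⊗ (x ⊕ 1/2)
Answer: roots = -10 (mult 1), -2 (mult 1), 0 (mult 2), 1/2 (mult 2)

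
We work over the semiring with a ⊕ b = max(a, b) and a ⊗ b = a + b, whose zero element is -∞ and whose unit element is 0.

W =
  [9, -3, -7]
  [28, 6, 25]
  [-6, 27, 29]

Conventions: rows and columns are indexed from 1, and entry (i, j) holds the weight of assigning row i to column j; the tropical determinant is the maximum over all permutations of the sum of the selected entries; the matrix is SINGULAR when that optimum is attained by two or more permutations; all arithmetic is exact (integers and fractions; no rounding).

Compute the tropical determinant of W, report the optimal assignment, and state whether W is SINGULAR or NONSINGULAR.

σ = (1, 2, 3): 9 + 6 + 29 = 44
σ = (1, 3, 2): 9 + 25 + 27 = 61
σ = (2, 1, 3): (-3) + 28 + 29 = 54
σ = (2, 3, 1): (-3) + 25 + (-6) = 16
σ = (3, 1, 2): (-7) + 28 + 27 = 48
σ = (3, 2, 1): (-7) + 6 + (-6) = -7
Optimal value attained by: σ = (1, 3, 2).
Answer: det⊕(W) = 61; verdict: NONSINGULAR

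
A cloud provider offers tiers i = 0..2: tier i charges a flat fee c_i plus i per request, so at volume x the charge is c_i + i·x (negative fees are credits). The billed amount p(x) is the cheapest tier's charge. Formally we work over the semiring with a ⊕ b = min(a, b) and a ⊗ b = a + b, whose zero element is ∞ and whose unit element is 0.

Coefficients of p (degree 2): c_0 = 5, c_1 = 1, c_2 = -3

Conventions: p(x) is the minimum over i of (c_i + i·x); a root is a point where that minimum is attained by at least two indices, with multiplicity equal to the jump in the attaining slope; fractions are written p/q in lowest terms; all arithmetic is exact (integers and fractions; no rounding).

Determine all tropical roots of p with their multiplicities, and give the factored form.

hull edge (i=0, c=5) to (i=2, c=-3): slope -4, span 2
Factored form: p(x) = -3 ⊗ (x ⊕ 4) ⊗ (x ⊕ 4)
Answer: roots = 4 (mult 2)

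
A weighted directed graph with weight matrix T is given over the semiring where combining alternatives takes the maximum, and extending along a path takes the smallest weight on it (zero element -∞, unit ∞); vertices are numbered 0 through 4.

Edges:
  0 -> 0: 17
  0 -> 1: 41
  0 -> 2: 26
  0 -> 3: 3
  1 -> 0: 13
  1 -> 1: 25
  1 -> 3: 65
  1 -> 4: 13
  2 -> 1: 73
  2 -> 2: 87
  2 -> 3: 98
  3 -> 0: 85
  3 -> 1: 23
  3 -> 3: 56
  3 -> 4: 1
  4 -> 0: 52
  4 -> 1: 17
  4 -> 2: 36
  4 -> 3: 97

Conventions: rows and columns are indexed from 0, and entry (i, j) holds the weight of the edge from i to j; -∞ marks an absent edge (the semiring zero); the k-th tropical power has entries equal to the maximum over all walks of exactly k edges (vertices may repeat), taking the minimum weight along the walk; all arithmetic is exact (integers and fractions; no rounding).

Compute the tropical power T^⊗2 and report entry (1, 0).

T^⊗2:
  [17, 26, 26, 41, 13]
  [65, 25, 13, 56, 13]
  [85, 73, 87, 87, 13]
  [56, 41, 26, 56, 13]
  [85, 41, 36, 56, 13]
Key observation: the optimum is the walk 1->3->0, with weight 65 min 85 = 65.
Optimal value attained by: walk 1->3->0.
Answer: (T^⊗2)[1][0] = 65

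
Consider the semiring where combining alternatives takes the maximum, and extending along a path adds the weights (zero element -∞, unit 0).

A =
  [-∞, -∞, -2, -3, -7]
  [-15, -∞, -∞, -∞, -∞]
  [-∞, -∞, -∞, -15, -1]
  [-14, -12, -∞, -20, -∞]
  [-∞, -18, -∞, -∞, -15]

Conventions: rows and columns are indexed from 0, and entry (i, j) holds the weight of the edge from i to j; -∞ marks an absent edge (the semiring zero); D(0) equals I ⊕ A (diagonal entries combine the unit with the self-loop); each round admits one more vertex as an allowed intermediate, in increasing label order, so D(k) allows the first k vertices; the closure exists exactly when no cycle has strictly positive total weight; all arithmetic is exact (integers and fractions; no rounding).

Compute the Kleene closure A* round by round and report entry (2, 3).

D(0):
  [0, -∞, -2, -3, -7]
  [-15, 0, -∞, -∞, -∞]
  [-∞, -∞, 0, -15, -1]
  [-14, -12, -∞, 0, -∞]
  [-∞, -18, -∞, -∞, 0]
D(1):
  [0, -∞, -2, -3, -7]
  [-15, 0, -17, -18, -22]
  [-∞, -∞, 0, -15, -1]
  [-14, -12, -16, 0, -21]
  [-∞, -18, -∞, -∞, 0]
D(2):
  [0, -∞, -2, -3, -7]
  [-15, 0, -17, -18, -22]
  [-∞, -∞, 0, -15, -1]
  [-14, -12, -16, 0, -21]
  [-33, -18, -35, -36, 0]
D(3):
  [0, -∞, -2, -3, -3]
  [-15, 0, -17, -18, -18]
  [-∞, -∞, 0, -15, -1]
  [-14, -12, -16, 0, -17]
  [-33, -18, -35, -36, 0]
D(4):
  [0, -15, -2, -3, -3]
  [-15, 0, -17, -18, -18]
  [-29, -27, 0, -15, -1]
  [-14, -12, -16, 0, -17]
  [-33, -18, -35, -36, 0]
D(5):
  [0, -15, -2, -3, -3]
  [-15, 0, -17, -18, -18]
  [-29, -19, 0, -15, -1]
  [-14, -12, -16, 0, -17]
  [-33, -18, -35, -36, 0]
Answer: A*[2][3] = -15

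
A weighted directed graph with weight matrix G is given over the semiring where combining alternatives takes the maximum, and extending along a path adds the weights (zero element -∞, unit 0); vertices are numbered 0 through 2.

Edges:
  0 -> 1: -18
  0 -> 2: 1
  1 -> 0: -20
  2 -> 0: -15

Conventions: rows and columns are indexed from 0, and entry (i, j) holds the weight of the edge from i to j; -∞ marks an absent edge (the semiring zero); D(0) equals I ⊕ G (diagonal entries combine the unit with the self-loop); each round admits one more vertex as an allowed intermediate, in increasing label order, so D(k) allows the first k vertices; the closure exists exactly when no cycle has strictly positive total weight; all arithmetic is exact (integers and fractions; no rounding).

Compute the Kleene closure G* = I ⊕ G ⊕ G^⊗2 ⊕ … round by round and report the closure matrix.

D(0):
  [0, -18, 1]
  [-20, 0, -∞]
  [-15, -∞, 0]
D(1):
  [0, -18, 1]
  [-20, 0, -19]
  [-15, -33, 0]
D(2):
  [0, -18, 1]
  [-20, 0, -19]
  [-15, -33, 0]
D(3):
  [0, -18, 1]
  [-20, 0, -19]
  [-15, -33, 0]
Answer: G* = [[0, -18, 1], [-20, 0, -19], [-15, -33, 0]]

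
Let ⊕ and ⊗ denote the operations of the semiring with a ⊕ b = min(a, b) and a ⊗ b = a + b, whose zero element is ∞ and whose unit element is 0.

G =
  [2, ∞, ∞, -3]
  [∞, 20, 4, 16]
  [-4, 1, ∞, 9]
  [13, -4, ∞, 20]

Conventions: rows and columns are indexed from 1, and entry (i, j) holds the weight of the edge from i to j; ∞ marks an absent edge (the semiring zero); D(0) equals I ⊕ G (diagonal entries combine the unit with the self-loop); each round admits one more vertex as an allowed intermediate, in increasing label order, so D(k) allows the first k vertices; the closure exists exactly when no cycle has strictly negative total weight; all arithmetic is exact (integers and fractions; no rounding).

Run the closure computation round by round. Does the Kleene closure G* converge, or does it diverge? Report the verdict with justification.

D(0):
  [0, ∞, ∞, -3]
  [∞, 0, 4, 16]
  [-4, 1, 0, 9]
  [13, -4, ∞, 0]
D(1):
  [0, ∞, ∞, -3]
  [∞, 0, 4, 16]
  [-4, 1, 0, -7]
  [13, -4, ∞, 0]
D(2):
  [0, ∞, ∞, -3]
  [∞, 0, 4, 16]
  [-4, 1, 0, -7]
  [13, -4, 0, 0]
Detection: at round 3, diagonal entry (4, 4) turns strictly negative.
Key observation: the cycle 4->2->3->1->4 has total weight (-4) + 4 + (-4) + (-3), which is strictly negative.
Answer: DIVERGES — negative cycle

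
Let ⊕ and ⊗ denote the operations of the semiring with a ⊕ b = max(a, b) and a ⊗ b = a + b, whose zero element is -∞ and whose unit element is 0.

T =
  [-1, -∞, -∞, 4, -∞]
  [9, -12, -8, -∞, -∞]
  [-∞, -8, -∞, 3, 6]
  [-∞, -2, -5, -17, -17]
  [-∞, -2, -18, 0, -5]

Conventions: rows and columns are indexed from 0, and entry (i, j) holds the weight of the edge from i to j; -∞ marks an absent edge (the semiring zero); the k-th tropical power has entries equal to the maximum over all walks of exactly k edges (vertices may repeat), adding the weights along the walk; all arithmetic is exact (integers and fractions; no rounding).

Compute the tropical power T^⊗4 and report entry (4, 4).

T^⊗2:
  [-2, 2, -1, 3, -13]
  [8, -16, -20, 13, -2]
  [1, 4, -2, 6, 1]
  [7, -13, -10, -2, 1]
  [7, -2, -5, -5, -10]
T^⊗3:
  [11, 1, -2, 2, 5]
  [7, 11, 8, 12, -4]
  [13, 4, 1, 5, 4]
  [6, -1, -7, 11, -4]
  [7, -7, -10, 11, 1]
T^⊗4:
  [10, 3, -3, 15, 4]
  [20, 10, 7, 11, 14]
  [13, 3, 0, 17, 7]
  [8, 9, 6, 10, -1]
  [6, 9, 6, 11, -4]
Key observation: the optimum is the walk 4->3->1->2->4, with weight 0 + (-2) + (-8) + 6 = -4.
Optimal value attained by: walk 4->3->1->2->4.
Answer: (T^⊗4)[4][4] = -4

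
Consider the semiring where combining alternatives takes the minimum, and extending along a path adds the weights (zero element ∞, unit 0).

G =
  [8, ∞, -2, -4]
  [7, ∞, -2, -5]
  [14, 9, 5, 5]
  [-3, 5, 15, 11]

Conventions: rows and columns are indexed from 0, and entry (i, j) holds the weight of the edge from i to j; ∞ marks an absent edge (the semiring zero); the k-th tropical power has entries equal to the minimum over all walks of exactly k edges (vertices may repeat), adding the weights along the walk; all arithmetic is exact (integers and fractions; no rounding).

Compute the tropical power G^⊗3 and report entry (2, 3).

G^⊗2:
  [-7, 1, 3, 3]
  [-8, 0, 3, 3]
  [2, 10, 7, 4]
  [5, 16, -5, -7]
G^⊗3:
  [0, 8, -9, -11]
  [0, 8, -10, -12]
  [1, 9, 0, -2]
  [-10, -2, 0, 0]
Key observation: the optimum is the walk 2->3->0->3, with weight 5 + (-3) + (-4) = -2.
Optimal value attained by: walk 2->3->0->3.
Answer: (G^⊗3)[2][3] = -2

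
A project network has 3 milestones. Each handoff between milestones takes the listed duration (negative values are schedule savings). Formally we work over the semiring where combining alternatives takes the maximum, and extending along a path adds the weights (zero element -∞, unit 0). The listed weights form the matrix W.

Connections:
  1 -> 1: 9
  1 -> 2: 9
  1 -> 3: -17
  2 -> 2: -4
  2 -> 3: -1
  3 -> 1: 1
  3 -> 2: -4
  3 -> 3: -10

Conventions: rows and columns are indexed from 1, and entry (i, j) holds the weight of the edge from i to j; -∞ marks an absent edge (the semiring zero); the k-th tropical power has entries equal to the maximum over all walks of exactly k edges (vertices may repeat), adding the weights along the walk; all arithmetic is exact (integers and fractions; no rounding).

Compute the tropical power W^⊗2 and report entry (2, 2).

W^⊗2:
  [18, 18, 8]
  [0, -5, -5]
  [10, 10, -5]
Key observation: the optimum is the walk 2->3->2, with weight (-1) + (-4) = -5.
Optimal value attained by: walk 2->3->2.
Answer: (W^⊗2)[2][2] = -5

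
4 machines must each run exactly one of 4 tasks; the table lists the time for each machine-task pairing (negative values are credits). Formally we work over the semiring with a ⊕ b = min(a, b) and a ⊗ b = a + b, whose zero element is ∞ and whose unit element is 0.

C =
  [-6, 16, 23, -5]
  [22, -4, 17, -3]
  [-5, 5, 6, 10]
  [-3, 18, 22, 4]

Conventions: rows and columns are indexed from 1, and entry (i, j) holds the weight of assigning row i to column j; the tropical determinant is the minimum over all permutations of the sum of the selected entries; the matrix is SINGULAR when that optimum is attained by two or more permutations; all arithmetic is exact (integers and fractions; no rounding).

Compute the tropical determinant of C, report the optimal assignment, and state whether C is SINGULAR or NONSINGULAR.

σ = (1, 2, 3, 4): (-6) + (-4) + 6 + 4 = 0
σ = (1, 2, 4, 3): (-6) + (-4) + 10 + 22 = 22
σ = (1, 3, 2, 4): (-6) + 17 + 5 + 4 = 20
σ = (1, 3, 4, 2): (-6) + 17 + 10 + 18 = 39
σ = (1, 4, 2, 3): (-6) + (-3) + 5 + 22 = 18
σ = (1, 4, 3, 2): (-6) + (-3) + 6 + 18 = 15
σ = (2, 1, 3, 4): 16 + 22 + 6 + 4 = 48
σ = (2, 1, 4, 3): 16 + 22 + 10 + 22 = 70
σ = (2, 3, 1, 4): 16 + 17 + (-5) + 4 = 32
σ = (2, 3, 4, 1): 16 + 17 + 10 + (-3) = 40
σ = (2, 4, 1, 3): 16 + (-3) + (-5) + 22 = 30
σ = (2, 4, 3, 1): 16 + (-3) + 6 + (-3) = 16
σ = (3, 1, 2, 4): 23 + 22 + 5 + 4 = 54
σ = (3, 1, 4, 2): 23 + 22 + 10 + 18 = 73
σ = (3, 2, 1, 4): 23 + (-4) + (-5) + 4 = 18
σ = (3, 2, 4, 1): 23 + (-4) + 10 + (-3) = 26
σ = (3, 4, 1, 2): 23 + (-3) + (-5) + 18 = 33
σ = (3, 4, 2, 1): 23 + (-3) + 5 + (-3) = 22
σ = (4, 1, 2, 3): (-5) + 22 + 5 + 22 = 44
σ = (4, 1, 3, 2): (-5) + 22 + 6 + 18 = 41
σ = (4, 2, 1, 3): (-5) + (-4) + (-5) + 22 = 8
σ = (4, 2, 3, 1): (-5) + (-4) + 6 + (-3) = -6
σ = (4, 3, 1, 2): (-5) + 17 + (-5) + 18 = 25
σ = (4, 3, 2, 1): (-5) + 17 + 5 + (-3) = 14
Optimal value attained by: σ = (4, 2, 3, 1).
Answer: det⊕(C) = -6; verdict: NONSINGULAR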